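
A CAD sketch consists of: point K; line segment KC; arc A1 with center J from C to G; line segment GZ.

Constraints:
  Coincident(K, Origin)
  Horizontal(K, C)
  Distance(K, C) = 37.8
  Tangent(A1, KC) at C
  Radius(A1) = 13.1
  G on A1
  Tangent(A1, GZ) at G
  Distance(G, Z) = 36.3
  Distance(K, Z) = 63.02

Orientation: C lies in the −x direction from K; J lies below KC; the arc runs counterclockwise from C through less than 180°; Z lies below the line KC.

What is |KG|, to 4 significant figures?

53.09

Checks: |JG| = 13.10 ✓; ∠(JG, GZ) = 90.00° ✓; |GZ| = 36.30 ✓; |KZ| = 63.02 ✓.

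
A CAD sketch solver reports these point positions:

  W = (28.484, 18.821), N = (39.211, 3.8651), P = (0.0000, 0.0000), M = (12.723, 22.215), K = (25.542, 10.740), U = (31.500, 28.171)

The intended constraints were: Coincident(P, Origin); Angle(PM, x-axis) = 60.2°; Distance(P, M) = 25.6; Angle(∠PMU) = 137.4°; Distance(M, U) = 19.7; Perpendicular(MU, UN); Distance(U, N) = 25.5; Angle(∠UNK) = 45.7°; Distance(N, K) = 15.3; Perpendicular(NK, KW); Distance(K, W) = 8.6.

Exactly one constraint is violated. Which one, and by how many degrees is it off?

Perpendicular(NK, KW) — off by 6.70°.

P = (0.00, 0.00) ✓; PM at 60.20° ✓; |PM| = 25.60 ✓; ∠PMU = 137.4° ✓; |MU| = 19.70 ✓; ∠(MU, UN) = 90.00° ✓; |UN| = 25.50 ✓; ∠UNK = 45.70° ✓; |NK| = 15.30 ✓; ∠(NK, KW) = 83.30° ✗; |KW| = 8.600 ✓.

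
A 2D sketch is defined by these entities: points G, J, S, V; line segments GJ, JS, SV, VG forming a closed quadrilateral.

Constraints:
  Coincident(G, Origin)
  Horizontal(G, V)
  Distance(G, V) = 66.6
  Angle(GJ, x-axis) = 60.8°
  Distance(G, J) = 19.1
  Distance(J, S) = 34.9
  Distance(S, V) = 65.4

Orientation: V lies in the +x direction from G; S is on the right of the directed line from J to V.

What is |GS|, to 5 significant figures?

18.138

Checks: |JS| = 34.90 ✓; |SV| = 65.40 ✓.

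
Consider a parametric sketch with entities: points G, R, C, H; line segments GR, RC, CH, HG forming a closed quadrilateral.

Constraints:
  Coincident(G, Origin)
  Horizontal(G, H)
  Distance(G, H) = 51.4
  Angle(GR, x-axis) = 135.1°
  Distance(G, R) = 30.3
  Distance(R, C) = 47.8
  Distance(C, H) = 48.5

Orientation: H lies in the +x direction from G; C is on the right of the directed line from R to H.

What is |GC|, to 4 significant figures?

18.65

G is at the origin; G and H share the same y with |GH| = 51.4 and H in +x, so H = (51.4, 0). GR runs at 135.1° with |GR| = 30.3, so R = (-21.46, 21.39). C is determined by |RC| = 47.8 and |CH| = 48.5 together: it lies at the intersection of circle(R, 47.8) and circle(H, 48.5). With |RH| = 75.94, the foot of the radical line on RH is 37.52 from R and the perpendicular offset is √(47.8² − 37.52²) = 29.61. Taking the right-of-RH solution: C = (6.203, -17.59).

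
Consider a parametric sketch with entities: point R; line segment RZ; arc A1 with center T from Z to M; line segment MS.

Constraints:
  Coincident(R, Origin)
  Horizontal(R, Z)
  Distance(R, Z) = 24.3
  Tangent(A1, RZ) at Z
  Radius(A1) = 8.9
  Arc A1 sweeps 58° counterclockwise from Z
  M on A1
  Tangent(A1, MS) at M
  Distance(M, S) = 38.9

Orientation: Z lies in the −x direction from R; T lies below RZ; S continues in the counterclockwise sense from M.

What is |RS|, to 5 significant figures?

64.296

On A1, Z sits at bearing 90° from T; a 58° counterclockwise sweep puts M at bearing 148°, so M = T + 8.9·(cos 148°, sin 148°) = (-31.848, -4.1837). The tangent condition forces TM to be normal to MS, so MS runs along (−sin 148°, cos 148°); with |MS| = 38.9, S = (-52.461, -37.173). Then |RS| = |S − R| = 64.296.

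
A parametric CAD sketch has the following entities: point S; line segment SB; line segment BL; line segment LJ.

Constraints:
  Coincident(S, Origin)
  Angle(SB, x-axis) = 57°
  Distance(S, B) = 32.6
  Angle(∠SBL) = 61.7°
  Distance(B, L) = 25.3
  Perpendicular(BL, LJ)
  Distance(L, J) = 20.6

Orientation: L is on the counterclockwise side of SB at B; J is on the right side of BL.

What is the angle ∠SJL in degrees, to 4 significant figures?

11.29°

∠SBL = 61.7°, so BL runs at 57.0° + (180° − 61.7°) = 175.3° from the x-axis; with |BL| = 25.3, L = B + 25.3·(cos 175.3°, sin 175.3°) = (-7.460, 29.41). BL is perpendicular to LJ; with |LJ| = 20.6 on the right of BL, J = L + 20.6·(0.08194, 0.9966) = (-5.772, 49.94). Then cos ∠SJL = JS·JL / (|JS||JL|), giving 11.29°.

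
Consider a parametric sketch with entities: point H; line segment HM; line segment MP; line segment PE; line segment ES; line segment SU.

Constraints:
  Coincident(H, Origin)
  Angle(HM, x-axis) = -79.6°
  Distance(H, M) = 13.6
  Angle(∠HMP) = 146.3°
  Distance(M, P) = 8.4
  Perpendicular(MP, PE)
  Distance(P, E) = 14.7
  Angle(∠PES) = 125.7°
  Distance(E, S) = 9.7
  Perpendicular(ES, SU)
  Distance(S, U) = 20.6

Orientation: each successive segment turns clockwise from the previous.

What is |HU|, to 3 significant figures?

3.92

∠PES = 125.7° gives ES at 102° from the x-axis; with |ES| = 9.7, S = (-16.5, -5.80). ES is perpendicular to SU, so SU runs at 12.4°; with |SU| = 20.6, U = (3.67, -1.38). Then |HU| = |U − H| = 3.92.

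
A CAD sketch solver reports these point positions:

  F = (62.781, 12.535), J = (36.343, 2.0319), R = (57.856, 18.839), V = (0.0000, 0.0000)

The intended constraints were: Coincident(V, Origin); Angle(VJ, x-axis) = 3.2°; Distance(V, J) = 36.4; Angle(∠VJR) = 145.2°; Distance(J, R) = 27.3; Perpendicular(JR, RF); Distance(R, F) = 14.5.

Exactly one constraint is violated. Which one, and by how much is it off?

Distance(R, F) = 14.5 — off by 6.50.

V = (0.00, 0.00) ✓; VJ at 3.200° ✓; |VJ| = 36.40 ✓; ∠VJR = 145.2° ✓; |JR| = 27.30 ✓; ∠(JR, RF) = 90.00° ✓; |RF| = 8.000 ✗.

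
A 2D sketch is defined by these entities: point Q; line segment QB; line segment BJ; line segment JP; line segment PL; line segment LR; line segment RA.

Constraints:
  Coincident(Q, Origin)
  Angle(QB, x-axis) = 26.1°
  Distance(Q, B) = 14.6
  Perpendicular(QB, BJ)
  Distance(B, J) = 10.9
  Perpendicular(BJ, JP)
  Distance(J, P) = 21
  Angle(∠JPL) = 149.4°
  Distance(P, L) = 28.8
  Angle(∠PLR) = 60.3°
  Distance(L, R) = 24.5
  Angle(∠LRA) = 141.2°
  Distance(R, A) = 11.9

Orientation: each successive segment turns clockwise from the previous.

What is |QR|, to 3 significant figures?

18.7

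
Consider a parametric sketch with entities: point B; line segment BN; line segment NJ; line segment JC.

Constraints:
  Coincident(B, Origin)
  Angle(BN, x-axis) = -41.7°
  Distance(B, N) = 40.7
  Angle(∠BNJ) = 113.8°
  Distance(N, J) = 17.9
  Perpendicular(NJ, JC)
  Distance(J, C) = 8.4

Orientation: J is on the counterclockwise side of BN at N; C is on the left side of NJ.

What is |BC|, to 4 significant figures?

44.83

B is at the origin; BN runs at -41.7° with length 40.7, so N = 40.7·(cos -41.7°, sin -41.7°) = (30.39, -27.07). ∠BNJ = 113.8°, so NJ runs at -41.7° + (180° − 113.8°) = 24.50° from the x-axis; with |NJ| = 17.9, J = N + 17.9·(cos 24.50°, sin 24.50°) = (46.68, -19.65). NJ is perpendicular to JC; with |JC| = 8.4 on the left of NJ, C = J + 8.4·(-0.4147, 0.9100) = (43.19, -12.01). Then |BC| = |C − B| = 44.83.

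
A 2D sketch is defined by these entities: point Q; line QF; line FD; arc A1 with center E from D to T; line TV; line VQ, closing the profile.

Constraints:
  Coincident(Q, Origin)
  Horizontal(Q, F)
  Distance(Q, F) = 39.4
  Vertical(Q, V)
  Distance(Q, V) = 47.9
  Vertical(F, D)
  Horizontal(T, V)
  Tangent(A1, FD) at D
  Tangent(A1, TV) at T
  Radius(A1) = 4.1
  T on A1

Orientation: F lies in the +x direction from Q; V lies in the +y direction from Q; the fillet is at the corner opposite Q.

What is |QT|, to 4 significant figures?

59.50

The virtual corner opposite Q is at (39.40, 47.90). A1 meets FD tangentially, so ED is at right angles to FD and the tangent condition forces ET to be normal to TV, with radius 4.1, so the center E sits 4.1 in from both sides at E = (35.30, 43.80). That places the tangent points at D = (39.40, 43.80) on FD and T = (35.30, 47.90) on TV. Then |QT| = |T − Q| = 59.50.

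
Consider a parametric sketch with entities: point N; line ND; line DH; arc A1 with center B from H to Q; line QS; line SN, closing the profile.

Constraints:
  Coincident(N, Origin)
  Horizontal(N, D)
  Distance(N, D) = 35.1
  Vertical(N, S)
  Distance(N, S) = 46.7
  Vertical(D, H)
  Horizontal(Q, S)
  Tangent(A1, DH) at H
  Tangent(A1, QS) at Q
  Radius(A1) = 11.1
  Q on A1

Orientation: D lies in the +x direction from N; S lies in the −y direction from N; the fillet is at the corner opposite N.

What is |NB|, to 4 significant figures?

42.93

N is at the origin; N and D share the same y with |ND| = 35.1 and D on the +x side, so D = (35.10, 0.000). NS is vertical with |NS| = 46.7 and S on the −y side, so S = (0.000, -46.70). The virtual corner opposite N is at (35.10, -46.70). The tangent condition forces BH to be normal to DH and the tangent condition forces BQ to be normal to QS, with radius 11.1, so the center B sits 11.1 in from both sides at B = (24.00, -35.60). Then |NB| = |B − N| = 42.93.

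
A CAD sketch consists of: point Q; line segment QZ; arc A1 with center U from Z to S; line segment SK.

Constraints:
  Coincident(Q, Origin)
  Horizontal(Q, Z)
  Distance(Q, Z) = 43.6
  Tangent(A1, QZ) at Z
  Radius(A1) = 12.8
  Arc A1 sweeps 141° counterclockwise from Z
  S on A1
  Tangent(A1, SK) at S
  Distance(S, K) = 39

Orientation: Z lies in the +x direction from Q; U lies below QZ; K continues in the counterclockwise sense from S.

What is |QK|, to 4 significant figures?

81.07

On A1, Z sits at bearing 90° from U; a 141° counterclockwise sweep puts S at bearing 231°, so S = U + 12.8·(cos 231°, sin 231°) = (35.54, -22.75). Tangency of A1 to SK means the radius US is perpendicular to SK, so SK runs along (−sin 231°, cos 231°); with |SK| = 39.0, K = (65.85, -47.29). Then |QK| = |K − Q| = 81.07.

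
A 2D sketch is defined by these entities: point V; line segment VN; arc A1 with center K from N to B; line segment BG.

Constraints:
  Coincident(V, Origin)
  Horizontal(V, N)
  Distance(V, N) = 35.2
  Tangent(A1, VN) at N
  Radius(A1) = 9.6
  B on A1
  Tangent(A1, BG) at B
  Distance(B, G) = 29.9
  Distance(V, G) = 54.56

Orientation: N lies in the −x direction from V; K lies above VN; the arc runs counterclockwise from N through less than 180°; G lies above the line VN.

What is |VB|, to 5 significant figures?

29.090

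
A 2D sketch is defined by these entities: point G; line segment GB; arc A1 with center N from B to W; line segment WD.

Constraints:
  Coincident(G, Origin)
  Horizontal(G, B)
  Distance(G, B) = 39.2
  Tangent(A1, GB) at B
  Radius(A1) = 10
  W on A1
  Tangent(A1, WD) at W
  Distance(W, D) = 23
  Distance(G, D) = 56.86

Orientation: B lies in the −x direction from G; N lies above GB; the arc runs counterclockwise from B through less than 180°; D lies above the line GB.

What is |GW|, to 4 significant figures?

35.19

G is at the origin; GB is horizontal with |GB| = 39.2 and B on the −x side, so B = (-39.20, 0.000). Since A1 is tangent to GB there, NB ⟂ GB, so N = B + (0, 10) = (-39.20, 10.00). Since NW ⟂ WD (tangency), |ND| = √(10.0² + 23.0²) = 25.08 regardless of where W sits on A1. So D lies on both circle(G, 56.86) and circle(N, 25.08); the above-GB intersection is D = (-45.34, 34.32). W is the foot of the tangent from D: W = (-31.28, 16.11).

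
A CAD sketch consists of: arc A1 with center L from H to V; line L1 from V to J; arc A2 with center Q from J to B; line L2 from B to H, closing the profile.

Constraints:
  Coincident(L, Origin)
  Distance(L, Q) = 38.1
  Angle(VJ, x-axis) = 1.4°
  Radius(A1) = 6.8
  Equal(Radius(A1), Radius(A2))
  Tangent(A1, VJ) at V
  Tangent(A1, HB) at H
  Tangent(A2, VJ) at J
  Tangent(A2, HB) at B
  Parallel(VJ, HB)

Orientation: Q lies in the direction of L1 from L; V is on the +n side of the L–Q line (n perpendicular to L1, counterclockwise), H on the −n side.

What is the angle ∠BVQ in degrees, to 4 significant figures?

9.525°

Tangency of A1 to both parallel lines with radius 6.8 puts V and H at L ± 6.8·n: V = (-0.1661, 6.798), H = (0.1661, -6.798). Equal radii place J and B the same way about Q: J = Q + 6.8·n = (37.92, 7.729), B = Q − 6.8·n = (38.25, -5.867). Then cos ∠BVQ = VB·VQ / (|VB||VQ|), giving 9.525°.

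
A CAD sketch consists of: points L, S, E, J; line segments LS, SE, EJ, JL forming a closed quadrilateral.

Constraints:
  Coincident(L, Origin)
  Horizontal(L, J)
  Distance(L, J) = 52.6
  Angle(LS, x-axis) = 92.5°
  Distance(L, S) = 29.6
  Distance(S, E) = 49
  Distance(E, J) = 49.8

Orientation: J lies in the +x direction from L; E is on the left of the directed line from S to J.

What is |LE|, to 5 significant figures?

65.650

Checks: |SE| = 49.00 ✓; |EJ| = 49.80 ✓.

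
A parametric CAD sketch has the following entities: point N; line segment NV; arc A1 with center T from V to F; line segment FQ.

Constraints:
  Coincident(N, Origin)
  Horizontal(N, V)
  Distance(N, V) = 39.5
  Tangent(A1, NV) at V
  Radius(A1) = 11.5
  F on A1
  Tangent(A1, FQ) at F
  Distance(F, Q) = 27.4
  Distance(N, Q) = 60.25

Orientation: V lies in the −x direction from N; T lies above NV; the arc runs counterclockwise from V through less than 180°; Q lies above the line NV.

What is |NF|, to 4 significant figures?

34.58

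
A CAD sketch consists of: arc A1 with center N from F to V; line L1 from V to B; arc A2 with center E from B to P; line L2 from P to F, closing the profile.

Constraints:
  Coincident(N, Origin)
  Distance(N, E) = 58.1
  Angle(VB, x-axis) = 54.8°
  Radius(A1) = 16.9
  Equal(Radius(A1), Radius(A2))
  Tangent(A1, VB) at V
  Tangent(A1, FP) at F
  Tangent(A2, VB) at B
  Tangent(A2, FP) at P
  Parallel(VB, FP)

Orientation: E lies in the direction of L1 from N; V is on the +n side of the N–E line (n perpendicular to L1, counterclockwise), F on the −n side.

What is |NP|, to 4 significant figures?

60.51

The slot axis is L1's direction at 54.8°, so u = (cos 54.8°, sin 54.8°) = (0.5764, 0.8171) and n = (−sin 54.8°, cos 54.8°) = (-0.8171, 0.5764). N is at the origin and E lies 58.1 along u from N, so E = 58.1·u = (33.49, 47.48). Tangency of A1 to both parallel lines with radius 16.9 puts V and F at N ± 16.9·n: V = (-13.81, 9.742), F = (13.81, -9.742). Equal radii place B and P the same way about E: B = E + 16.9·n = (19.68, 57.22), P = E − 16.9·n = (47.30, 37.73). Then |NP| = |P − N| = 60.51.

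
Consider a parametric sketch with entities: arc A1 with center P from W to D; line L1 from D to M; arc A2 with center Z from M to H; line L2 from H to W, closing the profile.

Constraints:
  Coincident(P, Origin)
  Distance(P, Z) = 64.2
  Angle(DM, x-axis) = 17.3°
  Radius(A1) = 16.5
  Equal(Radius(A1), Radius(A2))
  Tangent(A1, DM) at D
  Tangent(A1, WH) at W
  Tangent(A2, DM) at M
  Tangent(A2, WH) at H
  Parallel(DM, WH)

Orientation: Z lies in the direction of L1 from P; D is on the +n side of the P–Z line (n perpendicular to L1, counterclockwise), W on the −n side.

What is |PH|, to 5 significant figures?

66.286

The slot axis is L1's direction at 17.3°, so u = (cos 17.3°, sin 17.3°) = (0.95476, 0.29737) and n = (−sin 17.3°, cos 17.3°) = (-0.29737, 0.95476). P is at the origin and Z lies 64.2 along u from P, so Z = 64.2·u = (61.296, 19.091). Tangency of A1 to both parallel lines with radius 16.5 puts D and W at P ± 16.5·n: D = (-4.9067, 15.754), W = (4.9067, -15.754). Equal radii place M and H the same way about Z: M = Z + 16.5·n = (56.389, 34.845), H = Z − 16.5·n = (66.202, 3.3379). Then |PH| = |H − P| = 66.286.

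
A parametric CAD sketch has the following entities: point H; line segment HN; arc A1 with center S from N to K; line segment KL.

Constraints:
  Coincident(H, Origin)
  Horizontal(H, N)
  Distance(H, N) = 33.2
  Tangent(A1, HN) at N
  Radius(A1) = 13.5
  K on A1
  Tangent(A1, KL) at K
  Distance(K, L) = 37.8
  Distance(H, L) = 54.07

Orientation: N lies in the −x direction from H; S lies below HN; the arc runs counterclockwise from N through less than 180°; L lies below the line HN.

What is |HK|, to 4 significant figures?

48.80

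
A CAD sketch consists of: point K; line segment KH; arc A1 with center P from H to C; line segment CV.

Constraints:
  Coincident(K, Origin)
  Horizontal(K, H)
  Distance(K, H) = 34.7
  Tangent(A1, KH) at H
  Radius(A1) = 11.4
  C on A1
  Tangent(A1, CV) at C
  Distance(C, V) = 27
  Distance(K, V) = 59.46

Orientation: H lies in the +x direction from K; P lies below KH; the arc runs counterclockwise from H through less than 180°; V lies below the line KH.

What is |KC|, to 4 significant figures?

32.70

K is at the origin; K and H share the same y with |KH| = 34.7 and H on the +x side, so H = (34.70, 0.000). Tangency of A1 to KH means the radius PH is perpendicular to KH, so P = H + (0, -11.4) = (34.70, -11.40). Since PC ⟂ CV (tangency), |PV| = √(11.4² + 27.0²) = 29.31 regardless of where C sits on A1. So V lies on both circle(K, 59.46) and circle(P, 29.31); the below-KH intersection is V = (45.03, -38.83). C is the foot of the tangent from V: C = (26.44, -19.25).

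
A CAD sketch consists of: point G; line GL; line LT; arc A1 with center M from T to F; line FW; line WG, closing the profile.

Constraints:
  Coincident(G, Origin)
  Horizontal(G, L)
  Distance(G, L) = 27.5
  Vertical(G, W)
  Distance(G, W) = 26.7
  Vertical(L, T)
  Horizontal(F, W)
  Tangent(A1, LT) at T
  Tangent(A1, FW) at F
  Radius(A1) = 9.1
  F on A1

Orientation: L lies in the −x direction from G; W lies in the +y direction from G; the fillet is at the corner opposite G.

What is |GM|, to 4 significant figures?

25.46

G is at the origin; G and L share the same y with |GL| = 27.5 and L on the −x side, so L = (-27.50, 0.000). GW is vertical with |GW| = 26.7 and W on the +y side, so W = (0.000, 26.70). The virtual corner opposite G is at (-27.50, 26.70). Tangency of A1 to LT means the radius MT is perpendicular to LT and the tangent condition forces MF to be normal to FW, with radius 9.1, so the center M sits 9.1 in from both sides at M = (-18.40, 17.60). Then |GM| = |M − G| = 25.46.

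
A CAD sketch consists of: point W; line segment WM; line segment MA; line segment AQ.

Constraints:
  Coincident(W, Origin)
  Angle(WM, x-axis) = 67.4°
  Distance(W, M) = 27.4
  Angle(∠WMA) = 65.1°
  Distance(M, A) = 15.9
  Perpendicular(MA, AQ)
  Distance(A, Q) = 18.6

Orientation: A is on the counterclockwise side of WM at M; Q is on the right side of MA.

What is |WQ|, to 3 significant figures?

43.7

W is at the origin; WM runs at 67.4° with length 27.4, so M = 27.4·(cos 67.4°, sin 67.4°) = (10.5, 25.3). ∠WMA = 65.1°, so MA runs at 67.4° + (180° − 65.1°) = 182° from the x-axis; with |MA| = 15.9, A = M + 15.9·(cos 182°, sin 182°) = (-5.36, 24.7). MA ⟂ AQ; with |AQ| = 18.6 on the right of MA, Q = A + 18.6·(-0.0401, 0.999) = (-6.10, 43.2). Then |WQ| = |Q − W| = 43.7.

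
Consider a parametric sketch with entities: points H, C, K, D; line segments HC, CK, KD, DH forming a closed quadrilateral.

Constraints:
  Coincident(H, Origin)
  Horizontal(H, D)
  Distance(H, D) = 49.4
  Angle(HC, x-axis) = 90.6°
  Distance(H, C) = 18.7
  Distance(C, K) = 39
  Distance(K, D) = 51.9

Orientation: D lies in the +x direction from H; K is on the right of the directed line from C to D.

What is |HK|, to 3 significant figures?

20.3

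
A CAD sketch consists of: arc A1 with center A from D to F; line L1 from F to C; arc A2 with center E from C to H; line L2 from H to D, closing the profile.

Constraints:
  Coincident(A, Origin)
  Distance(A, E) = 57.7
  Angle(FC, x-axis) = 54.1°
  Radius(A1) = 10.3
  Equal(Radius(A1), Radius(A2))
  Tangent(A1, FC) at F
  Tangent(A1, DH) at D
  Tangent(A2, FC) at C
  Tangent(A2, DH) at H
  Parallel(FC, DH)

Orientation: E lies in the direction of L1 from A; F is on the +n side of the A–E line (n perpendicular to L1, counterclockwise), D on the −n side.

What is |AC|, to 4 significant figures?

58.61

The slot axis is L1's direction at 54.1°, so u = (cos 54.1°, sin 54.1°) = (0.5864, 0.8100) and n = (−sin 54.1°, cos 54.1°) = (-0.8100, 0.5864). A is at the origin and E lies 57.7 along u from A, so E = 57.7·u = (33.83, 46.74). Tangency of A1 to both parallel lines with radius 10.3 puts F and D at A ± 10.3·n: F = (-8.343, 6.040), D = (8.343, -6.040). Equal radii place C and H the same way about E: C = E + 10.3·n = (25.49, 52.78), H = E − 10.3·n = (42.18, 40.70). Then |AC| = |C − A| = 58.61.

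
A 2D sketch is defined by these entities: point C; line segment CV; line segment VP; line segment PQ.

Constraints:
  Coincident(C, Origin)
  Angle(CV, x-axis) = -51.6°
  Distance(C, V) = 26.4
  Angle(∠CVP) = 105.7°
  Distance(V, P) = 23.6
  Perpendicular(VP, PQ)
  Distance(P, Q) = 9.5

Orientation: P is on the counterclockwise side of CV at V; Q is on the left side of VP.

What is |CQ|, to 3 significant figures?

34.6

C is at the origin; CV runs at -51.6° with length 26.4, so V = 26.4·(cos -51.6°, sin -51.6°) = (16.4, -20.7). ∠CVP = 105.7°, so VP runs at -51.6° + (180° − 105.7°) = 22.7° from the x-axis; with |VP| = 23.6, P = V + 23.6·(cos 22.7°, sin 22.7°) = (38.2, -11.6). VP ⟂ PQ; with |PQ| = 9.5 on the left of VP, Q = P + 9.5·(-0.386, 0.923) = (34.5, -2.82). Then |CQ| = |Q − C| = 34.6.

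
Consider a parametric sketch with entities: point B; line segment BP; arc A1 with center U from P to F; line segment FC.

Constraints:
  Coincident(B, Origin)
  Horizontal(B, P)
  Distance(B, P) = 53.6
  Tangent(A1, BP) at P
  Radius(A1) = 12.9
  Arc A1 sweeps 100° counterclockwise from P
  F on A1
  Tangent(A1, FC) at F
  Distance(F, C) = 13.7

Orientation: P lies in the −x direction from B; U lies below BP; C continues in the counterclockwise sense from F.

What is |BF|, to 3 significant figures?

68.0

B is at the origin; B and P share the same y with |BP| = 53.6 and P on the −x side, so P = (-53.6, 0.00). Tangency of A1 to BP means the radius UP is perpendicular to BP, so U = P + (0, -12.9) = (-53.6, -12.9). On A1, P sits at bearing 90° from U; a 100° counterclockwise sweep puts F at bearing 190°, so F = U + 12.9·(cos 190°, sin 190°) = (-66.3, -15.1). Then |BF| = |F − B| = 68.0.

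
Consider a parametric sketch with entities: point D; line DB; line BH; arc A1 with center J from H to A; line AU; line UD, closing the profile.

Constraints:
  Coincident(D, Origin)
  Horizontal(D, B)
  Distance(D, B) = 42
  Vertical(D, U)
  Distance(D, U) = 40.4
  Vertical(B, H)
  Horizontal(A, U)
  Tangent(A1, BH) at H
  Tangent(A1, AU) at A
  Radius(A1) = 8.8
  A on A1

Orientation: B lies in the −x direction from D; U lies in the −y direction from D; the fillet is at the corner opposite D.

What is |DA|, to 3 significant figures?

52.3

D is at the origin; DB is horizontal with |DB| = 42.0 and B on the −x side, so B = (-42.0, 0.00). DU is vertical with |DU| = 40.4 and U on the −y side, so U = (0.00, -40.4). The virtual corner opposite D is at (-42.0, -40.4). A1 meets BH tangentially, so JH is at right angles to BH and A1 meets AU tangentially, so JA is at right angles to AU, with radius 8.8, so the center J sits 8.8 in from both sides at J = (-33.2, -31.6). That places the tangent points at H = (-42.0, -31.6) on BH and A = (-33.2, -40.4) on AU. Then |DA| = |A − D| = 52.3.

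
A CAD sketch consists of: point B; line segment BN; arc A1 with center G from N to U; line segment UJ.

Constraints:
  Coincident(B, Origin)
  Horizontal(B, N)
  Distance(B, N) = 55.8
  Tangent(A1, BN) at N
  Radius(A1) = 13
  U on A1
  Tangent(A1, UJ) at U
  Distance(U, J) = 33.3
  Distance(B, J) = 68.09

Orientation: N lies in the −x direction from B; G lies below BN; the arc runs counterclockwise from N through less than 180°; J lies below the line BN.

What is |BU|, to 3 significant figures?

69.6

Checks: |GU| = 13.00 ✓; ∠(GU, UJ) = 90.00° ✓; |UJ| = 33.30 ✓; |BJ| = 68.09 ✓.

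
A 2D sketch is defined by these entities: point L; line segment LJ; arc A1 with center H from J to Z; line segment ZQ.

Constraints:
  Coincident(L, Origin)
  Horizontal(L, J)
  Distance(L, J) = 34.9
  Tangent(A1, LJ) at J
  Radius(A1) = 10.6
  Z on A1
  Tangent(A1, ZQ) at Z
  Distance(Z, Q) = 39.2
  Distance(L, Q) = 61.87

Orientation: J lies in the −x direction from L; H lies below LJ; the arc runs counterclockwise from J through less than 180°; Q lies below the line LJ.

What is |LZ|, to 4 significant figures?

47.07

Checks: |HZ| = 10.60 ✓; ∠(HZ, ZQ) = 90.00° ✓; |ZQ| = 39.20 ✓; |LQ| = 61.87 ✓.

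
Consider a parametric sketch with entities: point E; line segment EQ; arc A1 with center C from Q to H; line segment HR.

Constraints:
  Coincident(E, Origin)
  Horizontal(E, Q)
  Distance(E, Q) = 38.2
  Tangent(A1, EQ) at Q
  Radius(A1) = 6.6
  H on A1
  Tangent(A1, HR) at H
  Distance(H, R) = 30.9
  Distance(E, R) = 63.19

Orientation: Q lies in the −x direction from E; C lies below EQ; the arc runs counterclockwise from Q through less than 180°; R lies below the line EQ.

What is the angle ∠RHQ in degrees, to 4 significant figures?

142.8°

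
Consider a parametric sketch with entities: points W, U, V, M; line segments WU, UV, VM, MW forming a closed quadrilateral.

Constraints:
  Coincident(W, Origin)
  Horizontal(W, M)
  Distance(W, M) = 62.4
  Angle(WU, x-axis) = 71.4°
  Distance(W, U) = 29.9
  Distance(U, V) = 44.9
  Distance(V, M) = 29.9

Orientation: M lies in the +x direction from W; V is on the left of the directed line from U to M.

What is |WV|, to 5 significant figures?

61.593

Checks: |UV| = 44.90 ✓; |VM| = 29.90 ✓.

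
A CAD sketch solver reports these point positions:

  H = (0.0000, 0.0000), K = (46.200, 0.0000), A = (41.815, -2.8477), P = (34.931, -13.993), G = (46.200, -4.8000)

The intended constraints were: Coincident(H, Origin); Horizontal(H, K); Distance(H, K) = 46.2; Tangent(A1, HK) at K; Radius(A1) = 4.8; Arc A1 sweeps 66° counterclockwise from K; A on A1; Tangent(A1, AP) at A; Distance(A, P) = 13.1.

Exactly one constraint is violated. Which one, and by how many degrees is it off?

Tangent(A1, AP) at A — off by 7.70°.

H = (0.00, 0.00) ✓; H.y = 0.00, K.y = 0.00 ✓; |HK| = 46.20 ✓; ∠(GK, KH) = 90.00° ✓; |GK| = 4.800 ✓; bearing(G→A) − bearing(G→K) = 66.00° ✓; |GA| = 4.800 ✓; ∠(GA, AP) = 97.70° ✗; |AP| = 13.10 ✓.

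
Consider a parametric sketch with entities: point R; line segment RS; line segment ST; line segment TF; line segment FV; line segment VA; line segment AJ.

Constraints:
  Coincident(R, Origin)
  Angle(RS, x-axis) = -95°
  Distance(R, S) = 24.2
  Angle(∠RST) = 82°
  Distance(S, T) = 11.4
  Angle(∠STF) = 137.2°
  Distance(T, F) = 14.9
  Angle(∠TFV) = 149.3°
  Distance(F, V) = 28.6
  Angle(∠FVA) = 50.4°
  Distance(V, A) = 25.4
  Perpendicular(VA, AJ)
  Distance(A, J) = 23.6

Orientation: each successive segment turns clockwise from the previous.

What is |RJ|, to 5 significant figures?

22.268

∠FVA = 50.4° gives VA at -36.100° from the x-axis; with |VA| = 25.4, A = (-2.8151, 4.3611). VA ⟂ AJ, so AJ runs at -126.10°; with |AJ| = 23.6, J = (-16.720, -14.707). Then |RJ| = |J − R| = 22.268.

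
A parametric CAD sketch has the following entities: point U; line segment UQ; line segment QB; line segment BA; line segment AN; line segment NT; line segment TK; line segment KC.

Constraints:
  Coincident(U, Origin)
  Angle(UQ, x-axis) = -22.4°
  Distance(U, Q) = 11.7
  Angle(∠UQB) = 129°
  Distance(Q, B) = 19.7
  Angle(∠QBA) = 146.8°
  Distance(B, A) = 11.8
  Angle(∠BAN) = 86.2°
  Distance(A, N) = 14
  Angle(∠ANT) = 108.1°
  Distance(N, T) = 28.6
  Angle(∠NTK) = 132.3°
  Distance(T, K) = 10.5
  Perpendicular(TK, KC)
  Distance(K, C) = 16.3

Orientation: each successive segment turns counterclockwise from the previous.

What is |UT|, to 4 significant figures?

1.620

∠BAN = 86.2° gives AN at 155.6° from the x-axis; with |AN| = 14.0, N = (20.94, 21.15). ∠ANT = 108.1° gives NT at -132.5° from the x-axis; with |NT| = 28.6, T = (1.618, 0.06842). Then |UT| = |T − U| = 1.620.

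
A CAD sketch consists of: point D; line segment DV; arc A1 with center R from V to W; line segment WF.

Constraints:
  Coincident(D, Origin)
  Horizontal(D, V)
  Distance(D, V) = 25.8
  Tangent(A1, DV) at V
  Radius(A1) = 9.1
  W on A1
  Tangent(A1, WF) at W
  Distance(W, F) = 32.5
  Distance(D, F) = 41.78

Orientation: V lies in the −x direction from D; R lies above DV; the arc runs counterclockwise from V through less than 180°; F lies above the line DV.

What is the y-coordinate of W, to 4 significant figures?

7.803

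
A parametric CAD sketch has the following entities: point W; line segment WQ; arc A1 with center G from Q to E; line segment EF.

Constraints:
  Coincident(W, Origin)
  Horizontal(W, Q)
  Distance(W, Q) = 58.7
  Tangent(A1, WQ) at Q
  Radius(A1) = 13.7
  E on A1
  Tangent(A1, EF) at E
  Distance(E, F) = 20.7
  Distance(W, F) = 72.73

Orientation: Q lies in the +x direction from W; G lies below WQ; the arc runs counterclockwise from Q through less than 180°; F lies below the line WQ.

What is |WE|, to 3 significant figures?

53.4

Checks: |GE| = 13.70 ✓; ∠(GE, EF) = 90.00° ✓; |EF| = 20.70 ✓; |WF| = 72.73 ✓.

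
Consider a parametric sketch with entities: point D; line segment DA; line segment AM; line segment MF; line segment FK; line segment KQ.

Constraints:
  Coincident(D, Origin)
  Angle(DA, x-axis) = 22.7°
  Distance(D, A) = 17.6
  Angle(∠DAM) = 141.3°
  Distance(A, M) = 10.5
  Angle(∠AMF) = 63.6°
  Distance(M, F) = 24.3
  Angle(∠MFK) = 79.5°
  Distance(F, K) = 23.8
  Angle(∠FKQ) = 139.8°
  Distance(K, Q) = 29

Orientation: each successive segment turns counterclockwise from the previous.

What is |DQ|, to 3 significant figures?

34.0

D is at the origin; DA runs at 22.7° with length 17.6, so A = (16.2, 6.79). ∠DAM = 141.3° gives AM at 61.4° from the x-axis; with |AM| = 10.5, M = (21.3, 16.0). ∠AMF = 63.6° gives MF at 178° from the x-axis; with |MF| = 24.3, F = (-3.02, 16.9). ∠MFK = 79.5° gives FK at -81.7° from the x-axis; with |FK| = 23.8, K = (0.417, -6.61). ∠FKQ = 139.8° gives KQ at -41.5° from the x-axis; with |KQ| = 29.0, Q = (22.1, -25.8). Then |DQ| = |Q − D| = 34.0.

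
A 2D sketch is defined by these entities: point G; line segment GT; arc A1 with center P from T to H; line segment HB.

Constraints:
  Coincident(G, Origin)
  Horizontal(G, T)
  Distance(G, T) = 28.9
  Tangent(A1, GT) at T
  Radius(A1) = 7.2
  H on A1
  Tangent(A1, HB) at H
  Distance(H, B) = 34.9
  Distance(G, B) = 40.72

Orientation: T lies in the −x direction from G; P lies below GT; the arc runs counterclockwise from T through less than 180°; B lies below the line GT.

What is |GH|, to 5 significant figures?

36.425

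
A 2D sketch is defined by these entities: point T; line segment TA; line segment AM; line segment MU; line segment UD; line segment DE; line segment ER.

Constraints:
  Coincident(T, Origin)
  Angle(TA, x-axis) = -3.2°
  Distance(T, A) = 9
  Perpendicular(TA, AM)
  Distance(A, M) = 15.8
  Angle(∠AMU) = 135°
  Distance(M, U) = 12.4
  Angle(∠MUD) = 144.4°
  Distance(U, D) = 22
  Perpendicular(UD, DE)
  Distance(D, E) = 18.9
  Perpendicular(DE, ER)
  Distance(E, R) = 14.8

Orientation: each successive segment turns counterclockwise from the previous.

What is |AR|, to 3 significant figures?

20.2

UD ⟂ DE, so DE runs at -103°; with |DE| = 18.9, E = (-24.0, 10.9). DE ⟂ ER, so ER runs at -12.6°; with |ER| = 14.8, R = (-9.55, 7.64). Then |AR| = |R − A| = 20.2.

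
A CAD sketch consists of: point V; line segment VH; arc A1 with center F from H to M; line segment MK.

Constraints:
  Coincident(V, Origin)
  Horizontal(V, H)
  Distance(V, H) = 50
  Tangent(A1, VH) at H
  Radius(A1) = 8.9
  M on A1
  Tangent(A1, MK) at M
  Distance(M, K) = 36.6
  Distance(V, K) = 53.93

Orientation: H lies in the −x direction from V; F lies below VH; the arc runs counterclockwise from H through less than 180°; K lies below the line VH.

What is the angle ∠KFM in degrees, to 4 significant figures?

76.33°

V is at the origin; V and H share the same y with |VH| = 50.0 and H on the −x side, so H = (-50.00, 0.000). Since A1 is tangent to VH there, FH ⟂ VH, so F = H + (0, -8.9) = (-50.00, -8.900). Since FM ⟂ MK (tangency), |FK| = √(8.9² + 36.6²) = 37.67 regardless of where M sits on A1. So K lies on both circle(V, 53.93) and circle(F, 37.67); the below-VH intersection is K = (-33.11, -42.57). M is the foot of the tangent from K: M = (-56.79, -14.66).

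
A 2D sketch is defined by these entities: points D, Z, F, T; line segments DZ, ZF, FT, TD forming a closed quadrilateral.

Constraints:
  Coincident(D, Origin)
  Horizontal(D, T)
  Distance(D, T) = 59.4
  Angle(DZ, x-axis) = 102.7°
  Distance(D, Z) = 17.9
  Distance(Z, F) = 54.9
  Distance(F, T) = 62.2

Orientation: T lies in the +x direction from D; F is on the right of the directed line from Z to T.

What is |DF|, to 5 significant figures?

37.001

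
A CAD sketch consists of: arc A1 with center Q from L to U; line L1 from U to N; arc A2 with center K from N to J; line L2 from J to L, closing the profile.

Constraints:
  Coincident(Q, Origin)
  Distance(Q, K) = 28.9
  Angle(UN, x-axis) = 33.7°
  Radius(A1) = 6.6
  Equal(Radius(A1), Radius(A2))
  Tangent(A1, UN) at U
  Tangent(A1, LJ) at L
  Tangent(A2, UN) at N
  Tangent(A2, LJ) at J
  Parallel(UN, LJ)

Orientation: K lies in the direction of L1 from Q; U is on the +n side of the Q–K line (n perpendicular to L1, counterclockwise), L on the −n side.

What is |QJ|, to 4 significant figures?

29.64

The slot axis is L1's direction at 33.7°, so u = (cos 33.7°, sin 33.7°) = (0.8320, 0.5548) and n = (−sin 33.7°, cos 33.7°) = (-0.5548, 0.8320). Q is at the origin and K lies 28.9 along u from Q, so K = 28.9·u = (24.04, 16.04). Tangency of A1 to both parallel lines with radius 6.6 puts U and L at Q ± 6.6·n: U = (-3.662, 5.491), L = (3.662, -5.491). Equal radii place N and J the same way about K: N = K + 6.6·n = (20.38, 21.53), J = K − 6.6·n = (27.71, 10.54). Then |QJ| = |J − Q| = 29.64.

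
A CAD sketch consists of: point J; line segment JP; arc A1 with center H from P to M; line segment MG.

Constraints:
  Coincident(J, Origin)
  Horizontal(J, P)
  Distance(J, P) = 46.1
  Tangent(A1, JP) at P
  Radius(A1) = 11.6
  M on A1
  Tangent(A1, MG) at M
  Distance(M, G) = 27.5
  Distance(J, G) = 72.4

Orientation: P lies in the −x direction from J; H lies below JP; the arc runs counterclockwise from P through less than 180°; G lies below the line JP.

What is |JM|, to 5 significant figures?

58.284

Checks: |HM| = 11.60 ✓; ∠(HM, MG) = 90.00° ✓; |MG| = 27.50 ✓; |JG| = 72.40 ✓.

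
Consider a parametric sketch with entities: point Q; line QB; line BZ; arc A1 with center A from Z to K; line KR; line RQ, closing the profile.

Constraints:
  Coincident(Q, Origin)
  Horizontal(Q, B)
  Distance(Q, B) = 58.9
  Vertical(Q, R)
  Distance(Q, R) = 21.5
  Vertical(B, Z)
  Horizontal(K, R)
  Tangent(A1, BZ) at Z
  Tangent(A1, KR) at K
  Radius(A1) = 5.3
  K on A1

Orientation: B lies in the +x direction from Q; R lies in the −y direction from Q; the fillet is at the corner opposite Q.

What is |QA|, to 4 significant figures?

55.99

Q is at the origin; QB is horizontal with |QB| = 58.9 and B on the +x side, so B = (58.90, 0.000). Q and R share the same x with |QR| = 21.5 and R on the −y side, so R = (0.000, -21.50). The virtual corner opposite Q is at (58.90, -21.50). Since A1 is tangent to BZ there, AZ ⟂ BZ and since A1 is tangent to KR there, AK ⟂ KR, with radius 5.3, so the center A sits 5.3 in from both sides at A = (53.60, -16.20). Then |QA| = |A − Q| = 55.99.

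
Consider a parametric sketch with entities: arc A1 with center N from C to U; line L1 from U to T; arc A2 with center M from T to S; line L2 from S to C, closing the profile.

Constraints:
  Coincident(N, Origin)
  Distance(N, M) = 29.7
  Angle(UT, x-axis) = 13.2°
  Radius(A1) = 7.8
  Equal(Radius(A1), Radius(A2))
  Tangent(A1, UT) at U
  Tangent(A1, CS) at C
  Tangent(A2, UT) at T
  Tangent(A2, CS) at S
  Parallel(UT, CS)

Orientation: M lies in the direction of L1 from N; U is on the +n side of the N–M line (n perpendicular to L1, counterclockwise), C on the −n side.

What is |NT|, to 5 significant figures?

30.707

The slot axis is L1's direction at 13.2°, so u = (cos 13.2°, sin 13.2°) = (0.97358, 0.22835) and n = (−sin 13.2°, cos 13.2°) = (-0.22835, 0.97358). N is at the origin and M lies 29.7 along u from N, so M = 29.7·u = (28.915, 6.7820). Tangency of A1 to both parallel lines with radius 7.8 puts U and C at N ± 7.8·n: U = (-1.7811, 7.5939), C = (1.7811, -7.5939). Equal radii place T and S the same way about M: T = M + 7.8·n = (27.134, 14.376), S = M − 7.8·n = (30.696, -0.81189). Then |NT| = |T − N| = 30.707.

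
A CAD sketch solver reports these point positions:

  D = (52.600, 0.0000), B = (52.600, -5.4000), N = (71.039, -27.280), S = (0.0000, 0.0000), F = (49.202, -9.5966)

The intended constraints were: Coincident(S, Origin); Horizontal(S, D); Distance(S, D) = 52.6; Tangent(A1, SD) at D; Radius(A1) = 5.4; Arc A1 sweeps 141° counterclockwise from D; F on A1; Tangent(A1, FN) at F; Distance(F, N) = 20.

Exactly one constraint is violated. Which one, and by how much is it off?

Distance(F, N) = 20 — off by 8.10.

S = (0.00, 0.00) ✓; S.y = 0.00, D.y = 0.00 ✓; |SD| = 52.60 ✓; ∠(BD, DS) = 90.00° ✓; |BD| = 5.400 ✓; bearing(B→F) − bearing(B→D) = 141.0° ✓; |BF| = 5.400 ✓; ∠(BF, FN) = 90.00° ✓; |FN| = 28.10 ✗.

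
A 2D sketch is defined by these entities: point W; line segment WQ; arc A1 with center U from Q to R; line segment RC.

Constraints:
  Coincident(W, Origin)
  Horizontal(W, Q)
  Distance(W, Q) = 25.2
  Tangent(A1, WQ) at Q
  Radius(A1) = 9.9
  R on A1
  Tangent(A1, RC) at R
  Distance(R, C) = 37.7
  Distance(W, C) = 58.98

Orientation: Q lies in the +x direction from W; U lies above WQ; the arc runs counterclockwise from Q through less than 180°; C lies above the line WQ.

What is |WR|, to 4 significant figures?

36.50

W is at the origin; WQ is horizontal with |WQ| = 25.2 and Q on the +x side, so Q = (25.20, 0.000). Tangency of A1 to WQ means the radius UQ is perpendicular to WQ, so U = Q + (0, 9.9) = (25.20, 9.900). Since UR ⟂ RC (tangency), |UC| = √(9.9² + 37.7²) = 38.98 regardless of where R sits on A1. So C lies on both circle(W, 58.98) and circle(U, 38.98); the above-WQ intersection is C = (34.68, 47.71). R is the foot of the tangent from C: R = (35.10, 10.01).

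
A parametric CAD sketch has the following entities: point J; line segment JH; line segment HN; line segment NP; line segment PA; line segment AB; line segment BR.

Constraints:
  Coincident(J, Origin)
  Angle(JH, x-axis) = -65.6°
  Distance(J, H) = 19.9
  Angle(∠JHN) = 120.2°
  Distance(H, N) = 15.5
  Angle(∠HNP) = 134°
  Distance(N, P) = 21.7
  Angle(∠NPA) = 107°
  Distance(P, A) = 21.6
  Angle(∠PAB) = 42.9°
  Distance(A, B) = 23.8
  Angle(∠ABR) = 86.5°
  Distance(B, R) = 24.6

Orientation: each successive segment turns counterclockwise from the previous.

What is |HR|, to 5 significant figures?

39.203

J is at the origin; JH runs at -65.6° with length 19.9, so H = (8.2208, -18.123). ∠JHN = 120.2° gives HN at -5.8000° from the x-axis; with |HN| = 15.5, N = (23.641, -19.689). ∠HNP = 134.0° gives NP at 40.200° from the x-axis; with |NP| = 21.7, P = (40.216, -5.6825). ∠NPA = 107.0° gives PA at 113.20° from the x-axis; with |PA| = 21.6, A = (31.707, 14.171). ∠PAB = 42.9° gives AB at -109.70° from the x-axis; with |AB| = 23.8, B = (23.684, -8.2362). ∠ABR = 86.5° gives BR at -16.200° from the x-axis; with |BR| = 24.6, R = (47.307, -15.099). Then |HR| = |R − H| = 39.203.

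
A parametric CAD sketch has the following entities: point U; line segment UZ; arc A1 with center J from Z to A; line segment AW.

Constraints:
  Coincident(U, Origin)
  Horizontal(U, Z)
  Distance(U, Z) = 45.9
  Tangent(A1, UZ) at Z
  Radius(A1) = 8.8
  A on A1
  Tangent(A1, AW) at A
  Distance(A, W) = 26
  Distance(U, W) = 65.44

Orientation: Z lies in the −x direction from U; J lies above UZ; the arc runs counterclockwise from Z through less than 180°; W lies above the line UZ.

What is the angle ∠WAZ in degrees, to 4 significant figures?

115.3°

Checks: ∠(JZ, ZU) = 90.00° ✓; |JZ| = 8.800 ✓; |JA| = 8.800 ✓; ∠(JA, AW) = 90.00° ✓; |AW| = 26.00 ✓; |UW| = 65.44 ✓.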